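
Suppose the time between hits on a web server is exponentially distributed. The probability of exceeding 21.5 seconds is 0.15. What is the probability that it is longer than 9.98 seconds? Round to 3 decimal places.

0.415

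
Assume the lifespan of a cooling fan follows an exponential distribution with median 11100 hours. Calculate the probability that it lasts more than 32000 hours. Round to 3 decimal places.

For an exponential, median = ln(2)/λ, so λ = ln 2 / 11100 = 0.0000624457 per hour.
P(X > 32000) = e^(−λ·32000) = e^(−1.9983) ≈ 0.136.

0.136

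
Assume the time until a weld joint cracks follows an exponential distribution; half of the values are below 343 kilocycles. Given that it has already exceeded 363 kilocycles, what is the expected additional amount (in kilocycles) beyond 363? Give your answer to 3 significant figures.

For an exponential, median = ln(2)/λ, so λ = ln 2 / 343 = 0.00202084 per kilocycle.
By memorylessness, the remaining amount past any threshold is again Exp(λ) with mean 1/λ = 494.844 kilocycles.

495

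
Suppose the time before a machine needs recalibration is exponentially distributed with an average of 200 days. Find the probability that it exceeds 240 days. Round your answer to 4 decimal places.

0.3012

The rate is λ = 1/200 = 0.005 per day.
P(X > 240) = e^(−λ·240) = e^(−1.2) ≈ 0.3012.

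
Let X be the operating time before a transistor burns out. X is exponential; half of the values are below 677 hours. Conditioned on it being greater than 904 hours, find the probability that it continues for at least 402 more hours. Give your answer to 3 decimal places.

0.663

For an exponential, median = ln(2)/λ, so λ = ln 2 / 677 = 0.00102385 per hour.
The exponential is memoryless, so the remaining time is again Exp(λ): the condition X > 904 is irrelevant.
P(X > 402) = e^(−0.41159) ≈ 0.663.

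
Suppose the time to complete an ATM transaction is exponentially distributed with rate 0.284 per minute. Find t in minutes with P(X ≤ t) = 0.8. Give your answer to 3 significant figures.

5.67

Set 1 − e^(−λt) = 0.8, so t = −ln(0.2)/λ = 1.6094/0.284 ≈ 5.66703 minutes.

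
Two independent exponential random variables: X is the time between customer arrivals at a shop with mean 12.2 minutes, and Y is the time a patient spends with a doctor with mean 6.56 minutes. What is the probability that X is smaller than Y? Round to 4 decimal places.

0.3497

λ_1 = 1/12.2 = 0.0819672, λ_2 = 1/6.56 = 0.152439.
For independent exponentials, P(X < Y) = λ_1/(λ_1+λ_2) = 0.0819672/0.234406 ≈ 0.3497.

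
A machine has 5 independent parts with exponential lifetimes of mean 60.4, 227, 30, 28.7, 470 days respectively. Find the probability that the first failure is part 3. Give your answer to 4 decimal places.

0.3652

Rates: λ_i = 1/mean_i → 0.0165563, 0.00440529, 0.0333333, 0.0348432, 0.00212766; Σλ = 0.0912658.
P(part 3 first) = λ_3/Σλ = 0.0333333/0.0912658 ≈ 0.3652.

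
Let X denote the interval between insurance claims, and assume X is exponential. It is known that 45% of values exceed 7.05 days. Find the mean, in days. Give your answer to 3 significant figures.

8.83

e^(−λ·7.05) = 0.45 ⇒ λ = −ln(0.45)/7.05 = 0.113264.
Mean = 1/λ = 8.82897 days.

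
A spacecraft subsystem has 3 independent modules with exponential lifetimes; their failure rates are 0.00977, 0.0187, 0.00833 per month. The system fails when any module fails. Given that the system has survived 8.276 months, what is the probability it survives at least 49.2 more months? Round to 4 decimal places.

Time to first failure ~ Exp(Σλ) with Σλ = 0.0368.
By memorylessness, P(T > 8.276+49.2 | T > 8.276) = P(T > 49.2) = e^(−0.0368·49.2) ≈ 0.1636.

0.1636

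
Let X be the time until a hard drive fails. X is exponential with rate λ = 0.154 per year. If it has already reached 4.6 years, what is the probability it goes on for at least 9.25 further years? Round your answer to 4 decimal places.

The exponential is memoryless, so the remaining time is again Exp(λ): the condition X > 4.6 is irrelevant.
P(X > 9.25) = e^(−1.4245) ≈ 0.2406.

0.2406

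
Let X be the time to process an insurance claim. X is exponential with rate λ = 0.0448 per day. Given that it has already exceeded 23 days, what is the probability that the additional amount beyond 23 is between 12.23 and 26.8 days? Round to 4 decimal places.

0.2772

Memoryless: the residual past 23 is again Exp(λ).
P(12.23 < residual < 26.8) = e^(−λ·12.23) − e^(−λ·26.8) = 0.57816 − 0.30100 ≈ 0.2772.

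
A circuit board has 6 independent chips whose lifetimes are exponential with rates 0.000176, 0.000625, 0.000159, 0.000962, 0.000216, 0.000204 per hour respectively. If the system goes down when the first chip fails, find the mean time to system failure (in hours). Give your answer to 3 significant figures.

427

The time to first failure is exponential with rate Σλ = 0.000176 + 0.000625 + 0.000159 + 0.000962 + 0.000216 + 0.000204 = 0.002342.
E[min] = 1/Σλ = 1/0.002342 = 426.985 hours.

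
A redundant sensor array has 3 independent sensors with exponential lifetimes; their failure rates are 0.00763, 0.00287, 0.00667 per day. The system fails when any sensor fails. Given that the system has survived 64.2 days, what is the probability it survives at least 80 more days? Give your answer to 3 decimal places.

0.253

Time to first failure ~ Exp(Σλ) with Σλ = 0.01717.
By memorylessness, P(T > 64.2+80 | T > 64.2) = P(T > 80) = e^(−0.01717·80) ≈ 0.253.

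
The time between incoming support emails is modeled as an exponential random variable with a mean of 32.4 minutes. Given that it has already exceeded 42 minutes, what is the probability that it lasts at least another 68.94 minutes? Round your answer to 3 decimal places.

0.119

The rate is λ = 1/32.4 = 0.0308642 per minute.
P(X > s+t | X > s) = e^(−λ(s+t))/e^(−λs) = e^(−λt), independent of s = 42.
P(X > 68.94) = e^(−2.1278) ≈ 0.119.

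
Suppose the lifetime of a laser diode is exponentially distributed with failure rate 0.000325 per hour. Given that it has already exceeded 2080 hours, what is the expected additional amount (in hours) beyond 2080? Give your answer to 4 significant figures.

3077

By memorylessness, the remaining amount past any threshold is again Exp(λ) with mean 1/λ = 3076.92 hours.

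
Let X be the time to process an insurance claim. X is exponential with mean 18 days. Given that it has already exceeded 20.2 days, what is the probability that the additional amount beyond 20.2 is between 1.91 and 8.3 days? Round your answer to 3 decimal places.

0.269

The rate is λ = 1/18 = 0.0555556 per day.
Memoryless: the residual past 20.2 is again Exp(λ).
P(1.91 < residual < 8.3) = e^(−λ·1.91) − e^(−λ·8.3) = 0.89932 − 0.63058 ≈ 0.269.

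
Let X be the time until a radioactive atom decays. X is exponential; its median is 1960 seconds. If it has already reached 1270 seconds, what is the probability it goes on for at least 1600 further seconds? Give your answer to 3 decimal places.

0.568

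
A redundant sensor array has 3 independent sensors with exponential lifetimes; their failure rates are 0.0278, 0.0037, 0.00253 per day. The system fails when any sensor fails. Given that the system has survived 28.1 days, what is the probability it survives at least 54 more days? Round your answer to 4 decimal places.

Time to first failure ~ Exp(Σλ) with Σλ = 0.03403.
By memorylessness, P(T > 28.1+54 | T > 28.1) = P(T > 54) = e^(−0.03403·54) ≈ 0.1592.

0.1592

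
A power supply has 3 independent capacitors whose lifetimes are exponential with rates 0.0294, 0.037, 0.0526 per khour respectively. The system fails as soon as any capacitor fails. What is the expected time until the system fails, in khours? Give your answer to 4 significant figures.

The time to first failure is exponential with rate Σλ = 0.0294 + 0.037 + 0.0526 = 0.119.
E[min] = 1/Σλ = 1/0.119 = 8.40336 khours.

8.403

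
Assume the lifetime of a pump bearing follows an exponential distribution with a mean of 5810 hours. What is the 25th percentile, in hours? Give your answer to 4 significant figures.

The rate is λ = 1/5810 = 0.000172117 per hour.
Set 1 − e^(−λt) = 0.25, so t = −ln(0.75)/λ = 0.28768/0.000172117 ≈ 1671.43 hours.

1671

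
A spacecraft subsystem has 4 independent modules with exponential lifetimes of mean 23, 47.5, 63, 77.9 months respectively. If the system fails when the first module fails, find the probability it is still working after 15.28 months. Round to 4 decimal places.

0.2406

The first failure time is exponential with rate Σλ_i = 1/23 + 1/47.5 + 1/63 + 1/77.9 = 0.0932409 per month.
P(min > 15.28) = e^(−0.0932409·15.28) = e^(−1.4247) ≈ 0.2406.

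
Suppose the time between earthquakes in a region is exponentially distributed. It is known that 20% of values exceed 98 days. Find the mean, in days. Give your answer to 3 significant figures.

e^(−λ·98) = 0.20 ⇒ λ = −ln(0.20)/98 = 0.0164228.
Mean = 1/λ = 60.8908 days.

60.9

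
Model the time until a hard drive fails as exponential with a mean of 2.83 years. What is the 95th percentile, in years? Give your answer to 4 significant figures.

8.478

The rate is λ = 1/2.83 = 0.353357 per year.
Set 1 − e^(−λt) = 0.95, so t = −ln(0.05)/λ = 2.9957/0.353357 ≈ 8.47792 years.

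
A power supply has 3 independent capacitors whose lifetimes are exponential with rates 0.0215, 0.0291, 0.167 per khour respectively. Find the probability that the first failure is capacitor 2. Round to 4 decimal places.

0.1337

The time to first failure is exponential with rate Σλ = 0.0215 + 0.0291 + 0.167 = 0.2176.
P(capacitor 2 first) = λ_2/Σλ = 0.0291/0.2176 ≈ 0.1337.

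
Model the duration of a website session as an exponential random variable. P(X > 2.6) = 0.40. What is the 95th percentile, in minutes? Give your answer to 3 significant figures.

8.50

e^(−λ·2.6) = 0.40 ⇒ λ = −ln(0.40)/2.6 = 0.35242.
95th percentile: 1 − e^(−λt) = 0.95, t = −ln(0.05)/λ = 8.50047 minutes.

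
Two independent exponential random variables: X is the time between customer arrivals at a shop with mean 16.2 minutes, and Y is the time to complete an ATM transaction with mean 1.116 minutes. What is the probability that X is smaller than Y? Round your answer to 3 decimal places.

λ_1 = 1/16.2 = 0.0617284, λ_2 = 1/1.116 = 0.896057.
For independent exponentials, P(X < Y) = λ_1/(λ_1+λ_2) = 0.0617284/0.957786 ≈ 0.064.

0.064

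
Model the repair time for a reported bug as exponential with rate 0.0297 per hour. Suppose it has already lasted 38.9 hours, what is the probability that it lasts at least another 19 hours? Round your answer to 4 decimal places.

0.5688

By the memoryless property, P(X > 38.9+19 | X > 38.9) = P(X > 19).
P(X > 19) = e^(−0.5643) ≈ 0.5688.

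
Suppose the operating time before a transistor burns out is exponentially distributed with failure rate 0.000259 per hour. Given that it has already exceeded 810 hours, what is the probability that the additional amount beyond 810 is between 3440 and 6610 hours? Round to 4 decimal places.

0.2298

Memoryless: the residual past 810 is again Exp(λ).
P(3440 < residual < 6610) = e^(−λ·3440) − e^(−λ·6610) = 0.41026 − 0.18051 ≈ 0.2298.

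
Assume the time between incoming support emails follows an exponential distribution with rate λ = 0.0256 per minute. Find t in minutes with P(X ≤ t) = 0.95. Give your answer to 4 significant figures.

117.0

Set 1 − e^(−λt) = 0.95, so t = −ln(0.05)/λ = 2.9957/0.0256 ≈ 117.021 minutes.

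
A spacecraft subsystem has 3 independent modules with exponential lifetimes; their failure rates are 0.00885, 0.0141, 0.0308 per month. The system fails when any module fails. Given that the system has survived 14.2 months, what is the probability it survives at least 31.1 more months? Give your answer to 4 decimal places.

Time to first failure ~ Exp(Σλ) with Σλ = 0.05375.
By memorylessness, P(T > 14.2+31.1 | T > 14.2) = P(T > 31.1) = e^(−0.05375·31.1) ≈ 0.1879.

0.1879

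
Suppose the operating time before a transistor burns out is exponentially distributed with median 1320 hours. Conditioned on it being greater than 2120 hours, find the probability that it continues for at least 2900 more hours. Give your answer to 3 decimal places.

For an exponential, median = ln(2)/λ, so λ = ln 2 / 1320 = 0.000525112 per hour.
By the memoryless property, P(X > 2120+2900 | X > 2120) = P(X > 2900).
P(X > 2900) = e^(−1.5228) ≈ 0.218.

0.218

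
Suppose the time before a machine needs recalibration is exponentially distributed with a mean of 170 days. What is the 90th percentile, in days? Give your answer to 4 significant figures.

The rate is λ = 1/170 = 0.00588235 per day.
Set 1 − e^(−λt) = 0.9, so t = −ln(0.1)/λ = 2.3026/0.00588235 ≈ 391.439 days.

391.4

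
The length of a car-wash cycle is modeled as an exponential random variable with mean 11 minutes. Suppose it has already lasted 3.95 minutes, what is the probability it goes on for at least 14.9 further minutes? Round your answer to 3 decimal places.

The rate is λ = 1/11 = 0.0909091 per minute.
By the memoryless property, P(X > 3.95+14.9 | X > 3.95) = P(X > 14.9).
P(X > 14.9) = e^(−1.3545) ≈ 0.258.

0.258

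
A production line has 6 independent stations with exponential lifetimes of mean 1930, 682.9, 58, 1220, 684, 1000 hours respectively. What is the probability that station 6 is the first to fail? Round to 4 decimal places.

0.0444

Rates: λ_i = 1/mean_i → 0.000518135, 0.00146434, 0.0172414, 0.000819672, 0.00146199, 0.001; Σλ = 0.0225055.
P(station 6 first) = λ_6/Σλ = 0.001/0.0225055 ≈ 0.0444.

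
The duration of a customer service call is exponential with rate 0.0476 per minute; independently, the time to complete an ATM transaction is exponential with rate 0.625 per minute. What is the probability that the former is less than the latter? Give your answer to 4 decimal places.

λ_1 = 0.0476, λ_2 = 0.625.
For independent exponentials, P(the former < the latter) = λ_1/(λ_1+λ_2) = 0.0476/0.6726 ≈ 0.0708.

0.0708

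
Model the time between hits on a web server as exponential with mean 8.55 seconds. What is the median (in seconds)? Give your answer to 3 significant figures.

5.93

The rate is λ = 1/8.55 = 0.116959 per second.
Set 1 − e^(−λt) = 0.5, so t = −ln(0.5)/λ = 0.69315/0.116959 ≈ 5.92641 seconds.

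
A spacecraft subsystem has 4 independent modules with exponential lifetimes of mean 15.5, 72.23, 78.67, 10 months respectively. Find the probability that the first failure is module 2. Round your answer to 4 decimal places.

Rates: λ_i = 1/mean_i → 0.0645161, 0.0138447, 0.0127113, 0.1; Σλ = 0.191072.
P(module 2 first) = λ_2/Σλ = 0.0138447/0.191072 ≈ 0.0725.

0.0725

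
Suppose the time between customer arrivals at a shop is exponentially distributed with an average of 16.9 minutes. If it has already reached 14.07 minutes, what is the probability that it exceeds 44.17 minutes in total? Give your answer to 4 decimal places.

0.1685

The rate is λ = 1/16.9 = 0.0591716 per minute.
The exponential is memoryless, so the remaining time is again Exp(λ): the condition X > 14.07 is irrelevant.
P(X > 30.1) = e^(−1.7811) ≈ 0.1685.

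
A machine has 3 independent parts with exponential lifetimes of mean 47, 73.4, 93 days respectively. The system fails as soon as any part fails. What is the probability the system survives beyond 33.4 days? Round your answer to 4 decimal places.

0.2177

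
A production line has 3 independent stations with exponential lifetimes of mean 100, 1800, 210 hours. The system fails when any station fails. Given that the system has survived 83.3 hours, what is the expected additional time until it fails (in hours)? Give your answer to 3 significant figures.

65.3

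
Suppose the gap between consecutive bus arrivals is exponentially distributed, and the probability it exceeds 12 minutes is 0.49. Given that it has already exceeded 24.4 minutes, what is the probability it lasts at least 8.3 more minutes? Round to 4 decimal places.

0.6105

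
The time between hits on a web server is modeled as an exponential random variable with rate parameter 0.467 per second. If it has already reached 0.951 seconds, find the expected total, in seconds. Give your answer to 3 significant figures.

By memorylessness, E[X | X > 0.951] = 0.951 + 1/λ = 0.951 + 2.14133 = 3.09233 seconds.

3.09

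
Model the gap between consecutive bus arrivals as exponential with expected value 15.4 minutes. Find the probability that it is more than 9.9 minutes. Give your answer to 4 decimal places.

The rate is λ = 1/15.4 = 0.0649351 per minute.
P(X > 9.9) = e^(−λ·9.9) = e^(−0.64286) ≈ 0.5258.

0.5258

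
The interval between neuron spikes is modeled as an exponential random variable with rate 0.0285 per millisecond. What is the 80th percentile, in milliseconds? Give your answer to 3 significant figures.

Set 1 − e^(−λt) = 0.8, so t = −ln(0.2)/λ = 1.6094/0.0285 ≈ 56.4715 milliseconds.

56.5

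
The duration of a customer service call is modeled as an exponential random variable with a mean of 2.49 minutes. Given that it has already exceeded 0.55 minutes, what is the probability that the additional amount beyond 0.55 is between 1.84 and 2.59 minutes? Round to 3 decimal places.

The rate is λ = 1/2.49 = 0.401606 per minute.
Memoryless: the residual past 0.55 is again Exp(λ).
P(1.84 < residual < 2.59) = e^(−λ·1.84) − e^(−λ·2.59) = 0.47761 − 0.35340 ≈ 0.124.

0.124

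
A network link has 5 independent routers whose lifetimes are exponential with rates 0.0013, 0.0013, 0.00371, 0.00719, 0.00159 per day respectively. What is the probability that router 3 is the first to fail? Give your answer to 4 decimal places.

0.2459

The time to first failure is exponential with rate Σλ = 0.0013 + 0.0013 + 0.00371 + 0.00719 + 0.00159 = 0.01509.
P(router 3 first) = λ_3/Σλ = 0.00371/0.01509 ≈ 0.2459.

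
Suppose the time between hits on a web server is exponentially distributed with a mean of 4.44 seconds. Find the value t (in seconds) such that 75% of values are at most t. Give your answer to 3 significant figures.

6.16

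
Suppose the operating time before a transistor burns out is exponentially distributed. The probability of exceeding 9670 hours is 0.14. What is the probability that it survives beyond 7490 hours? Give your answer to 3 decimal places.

0.218

e^(−λ·9670) = 0.14 ⇒ λ = −ln(0.14)/9670 = 0.000203321.
P(X > 7490) = e^(−0.000203321·7490) = e^(−1.5229) ≈ 0.218.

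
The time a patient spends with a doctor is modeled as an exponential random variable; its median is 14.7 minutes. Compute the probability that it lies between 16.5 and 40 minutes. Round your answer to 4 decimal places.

For an exponential, median = ln(2)/λ, so λ = ln 2 / 14.7 = 0.0471529 per minute.
P(16.5 < X < 40) = e^(−λ·16.5) − e^(−λ·40) = 0.45931 − 0.15166 ≈ 0.3077.

0.3077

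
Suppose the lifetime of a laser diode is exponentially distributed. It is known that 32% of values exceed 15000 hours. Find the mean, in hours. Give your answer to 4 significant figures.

e^(−λ·15000) = 0.32 ⇒ λ = −ln(0.32)/15000 = 0.0000759623.
Mean = 1/λ = 13164.4 hours.

13160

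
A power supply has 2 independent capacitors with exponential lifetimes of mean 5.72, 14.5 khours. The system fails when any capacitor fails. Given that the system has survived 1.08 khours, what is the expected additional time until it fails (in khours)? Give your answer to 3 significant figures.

4.10

First-failure rate Σλ = 1/5.72 + 1/14.5 = 0.243791.
By memorylessness the expected residual is 1/Σλ = 4.10188 khours, regardless of the 1.08 already elapsed.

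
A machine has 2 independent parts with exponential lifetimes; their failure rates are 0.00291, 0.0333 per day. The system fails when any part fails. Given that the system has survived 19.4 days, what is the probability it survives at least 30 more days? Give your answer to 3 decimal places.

Time to first failure ~ Exp(Σλ) with Σλ = 0.03621.
By memorylessness, P(T > 19.4+30 | T > 19.4) = P(T > 30) = e^(−0.03621·30) ≈ 0.337.

0.337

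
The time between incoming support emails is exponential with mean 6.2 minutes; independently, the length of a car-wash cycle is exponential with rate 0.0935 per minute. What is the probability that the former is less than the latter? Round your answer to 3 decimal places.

0.633

λ_1 = 1/6.2 = 0.16129, λ_2 = 0.0935.
For independent exponentials, P(the former < the latter) = λ_1/(λ_1+λ_2) = 0.16129/0.25479 ≈ 0.633.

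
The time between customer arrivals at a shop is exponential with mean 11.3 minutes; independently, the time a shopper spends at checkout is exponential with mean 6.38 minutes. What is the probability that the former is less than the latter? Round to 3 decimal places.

λ_1 = 1/11.3 = 0.0884956, λ_2 = 1/6.38 = 0.15674.
For independent exponentials, P(the former < the latter) = λ_1/(λ_1+λ_2) = 0.0884956/0.245235 ≈ 0.361.

0.361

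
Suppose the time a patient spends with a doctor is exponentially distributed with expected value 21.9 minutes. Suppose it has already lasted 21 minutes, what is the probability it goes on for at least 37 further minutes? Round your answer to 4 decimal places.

The rate is λ = 1/21.9 = 0.0456621 per minute.
P(X > s+t | X > s) = e^(−λ(s+t))/e^(−λs) = e^(−λt), independent of s = 21.
P(X > 37) = e^(−1.6895) ≈ 0.1846.

0.1846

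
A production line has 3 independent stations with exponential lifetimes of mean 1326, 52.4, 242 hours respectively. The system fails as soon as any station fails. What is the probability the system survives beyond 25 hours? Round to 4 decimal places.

0.5492

The first failure time is exponential with rate Σλ_i = 1/1326 + 1/52.4 + 1/242 = 0.0239703 per hour.
P(min > 25) = e^(−0.0239703·25) = e^(−0.59926) ≈ 0.5492.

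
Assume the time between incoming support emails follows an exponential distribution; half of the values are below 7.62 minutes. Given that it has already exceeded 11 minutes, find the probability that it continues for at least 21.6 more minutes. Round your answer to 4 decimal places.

For an exponential, median = ln(2)/λ, so λ = ln 2 / 7.62 = 0.0909642 per minute.
By the memoryless property, P(X > 11+21.6 | X > 11) = P(X > 21.6).
P(X > 21.6) = e^(−1.9648) ≈ 0.1402.

0.1402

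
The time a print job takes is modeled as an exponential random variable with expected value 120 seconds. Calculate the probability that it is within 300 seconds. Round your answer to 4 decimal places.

The rate is λ = 1/120 = 0.00833333 per second.
P(X ≤ 300) = 1 − e^(−λ·300) = 1 − e^(−2.5) ≈ 0.9179.

0.9179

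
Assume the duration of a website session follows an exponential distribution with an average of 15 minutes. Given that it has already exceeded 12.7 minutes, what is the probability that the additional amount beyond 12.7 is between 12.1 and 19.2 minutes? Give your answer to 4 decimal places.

0.1683

The rate is λ = 1/15 = 0.0666667 per minute.
Memoryless: the residual past 12.7 is again Exp(λ).
P(12.1 < residual < 19.2) = e^(−λ·12.1) − e^(−λ·19.2) = 0.44634 − 0.27804 ≈ 0.1683.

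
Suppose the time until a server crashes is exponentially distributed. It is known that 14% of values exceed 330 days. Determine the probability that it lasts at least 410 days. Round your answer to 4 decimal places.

e^(−λ·330) = 0.14 ⇒ λ = −ln(0.14)/330 = 0.00595792.
P(X > 410) = e^(−0.00595792·410) = e^(−2.4427) ≈ 0.0869.

0.0869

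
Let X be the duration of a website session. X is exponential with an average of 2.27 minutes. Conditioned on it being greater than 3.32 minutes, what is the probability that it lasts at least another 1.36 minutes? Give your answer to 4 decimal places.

0.5493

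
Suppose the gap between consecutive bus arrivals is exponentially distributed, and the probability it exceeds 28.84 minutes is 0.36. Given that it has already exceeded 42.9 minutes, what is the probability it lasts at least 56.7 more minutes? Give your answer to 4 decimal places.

From e^(−λ·28.84) = 0.36, λ = −ln(0.36)/28.84 = 0.0354248.
Memoryless: P(X > 42.9+56.7 | X > 42.9) = P(X > 56.7) = e^(−0.0354248·56.7) ≈ 0.1342.

0.1342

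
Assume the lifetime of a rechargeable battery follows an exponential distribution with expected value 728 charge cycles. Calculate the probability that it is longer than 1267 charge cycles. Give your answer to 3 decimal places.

The rate is λ = 1/728 = 0.00137363 per charge cycle.
P(X > 1267) = e^(−λ·1267) = e^(−1.7404) ≈ 0.175.

0.175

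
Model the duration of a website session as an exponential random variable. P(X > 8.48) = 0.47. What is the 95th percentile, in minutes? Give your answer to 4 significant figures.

33.65

e^(−λ·8.48) = 0.47 ⇒ λ = −ln(0.47)/8.48 = 0.0890357.
95th percentile: 1 − e^(−λt) = 0.95, t = −ln(0.05)/λ = 33.6464 minutes.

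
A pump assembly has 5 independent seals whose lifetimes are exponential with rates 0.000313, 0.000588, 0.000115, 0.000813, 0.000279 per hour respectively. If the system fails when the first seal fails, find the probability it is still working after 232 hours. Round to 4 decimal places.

0.6132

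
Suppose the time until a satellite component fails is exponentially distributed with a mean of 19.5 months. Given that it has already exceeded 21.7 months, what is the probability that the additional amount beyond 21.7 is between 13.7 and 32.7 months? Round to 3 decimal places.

0.308

The rate is λ = 1/19.5 = 0.0512821 per month.
Memoryless: the residual past 21.7 is again Exp(λ).
P(13.7 < residual < 32.7) = e^(−λ·13.7) − e^(−λ·32.7) = 0.49531 − 0.18695 ≈ 0.308.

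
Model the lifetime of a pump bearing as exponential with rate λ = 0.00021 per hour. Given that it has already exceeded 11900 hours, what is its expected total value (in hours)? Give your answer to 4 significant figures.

16660

By memorylessness, E[X | X > 11900] = 11900 + 1/λ = 11900 + 4761.9 = 16661.9 hours.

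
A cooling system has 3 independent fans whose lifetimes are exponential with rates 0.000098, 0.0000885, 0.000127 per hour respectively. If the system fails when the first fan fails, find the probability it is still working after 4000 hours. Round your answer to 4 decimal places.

0.2854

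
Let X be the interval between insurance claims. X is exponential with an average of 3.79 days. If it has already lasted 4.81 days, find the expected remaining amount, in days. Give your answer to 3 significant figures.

3.79

The rate is λ = 1/3.79 = 0.263852 per day.
By memorylessness, the remaining amount past any threshold is again Exp(λ) with mean 1/λ = 3.79 days.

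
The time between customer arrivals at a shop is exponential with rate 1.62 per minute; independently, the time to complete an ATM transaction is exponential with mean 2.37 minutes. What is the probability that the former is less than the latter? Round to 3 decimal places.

λ_1 = 1.62, λ_2 = 1/2.37 = 0.421941.
For independent exponentials, P(the former < the latter) = λ_1/(λ_1+λ_2) = 1.62/2.04194 ≈ 0.793.

0.793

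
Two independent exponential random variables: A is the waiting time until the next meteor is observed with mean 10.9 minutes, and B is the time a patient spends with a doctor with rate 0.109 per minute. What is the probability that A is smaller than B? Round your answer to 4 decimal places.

λ_1 = 1/10.9 = 0.0917431, λ_2 = 0.109.
For independent exponentials, P(A < B) = λ_1/(λ_1+λ_2) = 0.0917431/0.200743 ≈ 0.4570.

0.4570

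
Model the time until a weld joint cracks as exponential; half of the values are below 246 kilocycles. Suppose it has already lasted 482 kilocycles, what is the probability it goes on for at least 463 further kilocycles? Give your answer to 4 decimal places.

For an exponential, median = ln(2)/λ, so λ = ln 2 / 246 = 0.00281767 per kilocycle.
P(X > s+t | X > s) = e^(−λ(s+t))/e^(−λs) = e^(−λt), independent of s = 482.
P(X > 463) = e^(−1.3046) ≈ 0.2713.

0.2713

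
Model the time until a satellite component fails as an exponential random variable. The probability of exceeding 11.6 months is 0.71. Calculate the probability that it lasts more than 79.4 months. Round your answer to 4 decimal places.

0.0959

e^(−λ·11.6) = 0.71 ⇒ λ = −ln(0.71)/11.6 = 0.029525.
P(X > 79.4) = e^(−0.029525·79.4) = e^(−2.3443) ≈ 0.0959.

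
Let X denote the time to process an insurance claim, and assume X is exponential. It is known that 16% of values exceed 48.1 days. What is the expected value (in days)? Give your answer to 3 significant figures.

26.2

e^(−λ·48.1) = 0.16 ⇒ λ = −ln(0.16)/48.1 = 0.0380994.
Mean = 1/λ = 26.2471 days.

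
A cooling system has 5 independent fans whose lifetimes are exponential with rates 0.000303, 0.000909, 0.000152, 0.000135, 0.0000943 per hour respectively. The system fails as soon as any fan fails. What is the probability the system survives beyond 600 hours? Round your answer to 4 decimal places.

The time to first failure is exponential with rate Σλ = 0.000303 + 0.000909 + 0.000152 + 0.000135 + 0.0000943 = 0.0015933.
P(min > 600) = e^(−0.0015933·600) = e^(−0.95598) ≈ 0.3844.

0.3844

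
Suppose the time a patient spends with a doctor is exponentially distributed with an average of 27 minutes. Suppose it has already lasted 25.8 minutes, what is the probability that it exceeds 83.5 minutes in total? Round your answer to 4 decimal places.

The rate is λ = 1/27 = 0.037037 per minute.
By the memoryless property, P(X > 25.8+57.7 | X > 25.8) = P(X > 57.7).
P(X > 57.7) = e^(−2.137) ≈ 0.1180.

0.1180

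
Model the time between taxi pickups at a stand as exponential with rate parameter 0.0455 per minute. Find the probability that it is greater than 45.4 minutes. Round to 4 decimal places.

0.1267

P(X > 45.4) = e^(−λ·45.4) = e^(−2.0657) ≈ 0.1267.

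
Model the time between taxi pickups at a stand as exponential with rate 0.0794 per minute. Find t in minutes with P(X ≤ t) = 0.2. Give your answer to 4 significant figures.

2.810

Set 1 − e^(−λt) = 0.2, so t = −ln(0.8)/λ = 0.22314/0.0794 ≈ 2.81037 minutes.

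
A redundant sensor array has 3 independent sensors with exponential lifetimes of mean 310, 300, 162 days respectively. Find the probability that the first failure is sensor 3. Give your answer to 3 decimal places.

Rates: λ_i = 1/mean_i → 0.00322581, 0.00333333, 0.00617284; Σλ = 0.012732.
P(sensor 3 first) = λ_3/Σλ = 0.00617284/0.012732 ≈ 0.485.

0.485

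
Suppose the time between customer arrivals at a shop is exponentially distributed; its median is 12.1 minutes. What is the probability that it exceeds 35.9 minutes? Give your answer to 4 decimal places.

0.1279

For an exponential, median = ln(2)/λ, so λ = ln 2 / 12.1 = 0.0572849 per minute.
P(X > 35.9) = e^(−λ·35.9) = e^(−2.0565) ≈ 0.1279.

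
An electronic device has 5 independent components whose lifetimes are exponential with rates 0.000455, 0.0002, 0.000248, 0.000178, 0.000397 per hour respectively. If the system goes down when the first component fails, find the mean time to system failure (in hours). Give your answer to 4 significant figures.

676.6

The time to first failure is exponential with rate Σλ = 0.000455 + 0.0002 + 0.000248 + 0.000178 + 0.000397 = 0.001478.
E[min] = 1/Σλ = 1/0.001478 = 676.59 hours.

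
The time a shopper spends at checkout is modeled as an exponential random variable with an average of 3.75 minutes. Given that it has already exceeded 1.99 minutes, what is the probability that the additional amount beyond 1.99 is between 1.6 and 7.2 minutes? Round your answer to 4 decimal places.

The rate is λ = 1/3.75 = 0.266667 per minute.
Memoryless: the residual past 1.99 is again Exp(λ).
P(1.6 < residual < 7.2) = e^(−λ·1.6) − e^(−λ·7.2) = 0.65268 − 0.14661 ≈ 0.5061.

0.5061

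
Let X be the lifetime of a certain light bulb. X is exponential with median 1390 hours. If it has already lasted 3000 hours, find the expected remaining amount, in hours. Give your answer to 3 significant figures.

For an exponential, median = ln(2)/λ, so λ = ln 2 / 1390 = 0.000498667 per hour.
By memorylessness, the remaining amount past any threshold is again Exp(λ) with mean 1/λ = 2005.35 hours.

2010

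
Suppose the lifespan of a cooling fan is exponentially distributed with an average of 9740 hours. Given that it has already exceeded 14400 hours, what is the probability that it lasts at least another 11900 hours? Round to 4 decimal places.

0.2947

The rate is λ = 1/9740 = 0.000102669 per hour.
P(X > s+t | X > s) = e^(−λ(s+t))/e^(−λs) = e^(−λt), independent of s = 14400.
P(X > 11900) = e^(−1.2218) ≈ 0.2947.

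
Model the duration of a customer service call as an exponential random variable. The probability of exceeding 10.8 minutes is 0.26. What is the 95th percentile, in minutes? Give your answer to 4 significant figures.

24.02

e^(−λ·10.8) = 0.26 ⇒ λ = −ln(0.26)/10.8 = 0.124729.
95th percentile: 1 − e^(−λt) = 0.95, t = −ln(0.05)/λ = 24.0179 minutes.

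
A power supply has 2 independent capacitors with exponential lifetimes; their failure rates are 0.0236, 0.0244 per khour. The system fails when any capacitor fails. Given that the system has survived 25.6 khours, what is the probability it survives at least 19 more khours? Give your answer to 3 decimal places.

0.402

Time to first failure ~ Exp(Σλ) with Σλ = 0.048.
By memorylessness, P(T > 25.6+19 | T > 25.6) = P(T > 19) = e^(−0.048·19) ≈ 0.402.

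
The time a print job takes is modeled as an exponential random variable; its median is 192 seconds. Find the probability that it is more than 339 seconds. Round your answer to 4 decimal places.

0.2941

For an exponential, median = ln(2)/λ, so λ = ln 2 / 192 = 0.00361014 per second.
P(X > 339) = e^(−λ·339) = e^(−1.2238) ≈ 0.2941.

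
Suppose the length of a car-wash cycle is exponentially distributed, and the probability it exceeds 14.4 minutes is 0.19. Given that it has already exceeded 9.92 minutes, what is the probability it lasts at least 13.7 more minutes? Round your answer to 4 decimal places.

From e^(−λ·14.4) = 0.19, λ = −ln(0.19)/14.4 = 0.115329.
Memoryless: P(X > 9.92+13.7 | X > 9.92) = P(X > 13.7) = e^(−0.115329·13.7) ≈ 0.2060.

0.2060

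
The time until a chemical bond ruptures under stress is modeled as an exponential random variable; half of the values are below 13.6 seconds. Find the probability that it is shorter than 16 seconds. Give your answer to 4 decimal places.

0.5576

For an exponential, median = ln(2)/λ, so λ = ln 2 / 13.6 = 0.0509667 per second.
P(X ≤ 16) = 1 − e^(−λ·16) = 1 − e^(−0.81547) ≈ 0.5576.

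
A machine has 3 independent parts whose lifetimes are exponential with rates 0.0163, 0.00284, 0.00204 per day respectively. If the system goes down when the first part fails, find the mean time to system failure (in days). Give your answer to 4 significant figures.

The time to first failure is exponential with rate Σλ = 0.0163 + 0.00284 + 0.00204 = 0.02118.
E[min] = 1/Σλ = 1/0.02118 = 47.2144 days.

47.21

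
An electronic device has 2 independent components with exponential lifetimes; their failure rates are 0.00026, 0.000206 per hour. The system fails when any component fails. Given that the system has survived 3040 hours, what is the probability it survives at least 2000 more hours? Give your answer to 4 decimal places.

Time to first failure ~ Exp(Σλ) with Σλ = 0.000466.
By memorylessness, P(T > 3040+2000 | T > 3040) = P(T > 2000) = e^(−0.000466·2000) ≈ 0.3938.

0.3938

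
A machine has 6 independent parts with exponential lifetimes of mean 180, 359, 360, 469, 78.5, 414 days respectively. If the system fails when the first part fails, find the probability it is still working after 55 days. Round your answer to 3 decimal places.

The first failure time is exponential with rate Σλ_i = 1/180 + 1/359 + 1/360 + 1/469 + 1/78.5 + 1/414 = 0.0284054 per day.
P(min > 55) = e^(−0.0284054·55) = e^(−1.5623) ≈ 0.210.

0.210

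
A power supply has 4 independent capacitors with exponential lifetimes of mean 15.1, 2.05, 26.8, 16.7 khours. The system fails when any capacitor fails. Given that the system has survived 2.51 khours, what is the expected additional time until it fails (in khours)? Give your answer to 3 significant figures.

1.54

First-failure rate Σλ = 1/15.1 + 1/2.05 + 1/26.8 + 1/16.7 = 0.651224.
By memorylessness the expected residual is 1/Σλ = 1.53557 khours, regardless of the 2.51 already elapsed.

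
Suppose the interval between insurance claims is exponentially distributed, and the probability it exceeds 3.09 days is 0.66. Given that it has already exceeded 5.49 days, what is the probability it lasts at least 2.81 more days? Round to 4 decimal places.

From e^(−λ·3.09) = 0.66, λ = −ln(0.66)/3.09 = 0.134471.
Memoryless: P(X > 5.49+2.81 | X > 5.49) = P(X > 2.81) = e^(−0.134471·2.81) ≈ 0.6853.

0.6853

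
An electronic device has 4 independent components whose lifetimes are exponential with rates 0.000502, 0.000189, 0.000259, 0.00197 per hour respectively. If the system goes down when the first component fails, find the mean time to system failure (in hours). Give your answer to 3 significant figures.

The time to first failure is exponential with rate Σλ = 0.000502 + 0.000189 + 0.000259 + 0.00197 = 0.00292.
E[min] = 1/Σλ = 1/0.00292 = 342.466 hours.

342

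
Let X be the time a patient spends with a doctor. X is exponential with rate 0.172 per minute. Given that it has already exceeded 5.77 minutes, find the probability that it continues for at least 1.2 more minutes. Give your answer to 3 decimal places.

By the memoryless property, P(X > 5.77+1.2 | X > 5.77) = P(X > 1.2).
P(X > 1.2) = e^(−0.2064) ≈ 0.814.

0.814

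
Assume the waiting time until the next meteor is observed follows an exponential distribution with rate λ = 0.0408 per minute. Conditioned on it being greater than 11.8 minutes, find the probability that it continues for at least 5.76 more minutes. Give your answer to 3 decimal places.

0.791

By the memoryless property, P(X > 11.8+5.76 | X > 11.8) = P(X > 5.76).
P(X > 5.76) = e^(−0.23501) ≈ 0.791.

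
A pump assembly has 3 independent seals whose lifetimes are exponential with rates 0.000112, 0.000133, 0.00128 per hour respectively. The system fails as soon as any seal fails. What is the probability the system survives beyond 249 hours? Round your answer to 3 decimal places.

The time to first failure is exponential with rate Σλ = 0.000112 + 0.000133 + 0.00128 = 0.001525.
P(min > 249) = e^(−0.001525·249) = e^(−0.37973) ≈ 0.684.

0.684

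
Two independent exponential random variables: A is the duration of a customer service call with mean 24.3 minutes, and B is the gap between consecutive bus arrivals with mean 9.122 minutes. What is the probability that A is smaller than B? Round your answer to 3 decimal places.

λ_1 = 1/24.3 = 0.0411523, λ_2 = 1/9.122 = 0.109625.
For independent exponentials, P(A < B) = λ_1/(λ_1+λ_2) = 0.0411523/0.150777 ≈ 0.273.

0.273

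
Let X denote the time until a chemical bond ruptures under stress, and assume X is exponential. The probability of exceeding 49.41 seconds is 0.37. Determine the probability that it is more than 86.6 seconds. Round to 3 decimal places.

e^(−λ·49.41) = 0.37 ⇒ λ = −ln(0.37)/49.41 = 0.0201225.
P(X > 86.6) = e^(−0.0201225·86.6) = e^(−1.7426) ≈ 0.175.

0.175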